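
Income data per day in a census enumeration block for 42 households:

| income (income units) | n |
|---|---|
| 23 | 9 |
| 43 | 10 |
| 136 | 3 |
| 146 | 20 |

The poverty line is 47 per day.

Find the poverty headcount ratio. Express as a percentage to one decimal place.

45.2%

19 of the 42 households have income below 47.
H = 19/42 = 45.2%.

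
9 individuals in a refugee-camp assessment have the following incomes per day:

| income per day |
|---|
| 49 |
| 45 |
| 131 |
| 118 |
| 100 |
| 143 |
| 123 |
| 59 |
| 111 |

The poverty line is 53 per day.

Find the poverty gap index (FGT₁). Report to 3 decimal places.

Below the line: 45, 49 (q = 2 of N = 9).
Gap ratios (z−y)/z: (53−45)/53 = 0.1509; (53−49)/53 = 0.0755.
Sum of shortfalls = 0.226415; P₁ averages over all N: 0.226415 / 9 = 0.025.

0.025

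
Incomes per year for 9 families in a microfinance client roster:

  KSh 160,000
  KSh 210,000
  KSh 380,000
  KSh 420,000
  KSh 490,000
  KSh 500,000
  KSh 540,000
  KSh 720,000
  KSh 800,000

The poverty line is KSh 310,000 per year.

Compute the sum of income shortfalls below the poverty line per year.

Poor units: KSh 160,000, KSh 210,000 (q = 2 of N = 9).
Individual gaps: 310000−160000 = 150000; 310000−210000 = 100000.
Aggregate gap = KSh 250,000.

KSh 250,000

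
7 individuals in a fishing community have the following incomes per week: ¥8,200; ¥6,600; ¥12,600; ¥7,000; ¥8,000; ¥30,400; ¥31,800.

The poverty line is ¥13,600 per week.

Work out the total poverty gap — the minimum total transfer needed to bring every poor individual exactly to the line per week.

Incomes under z: ¥6,600, ¥7,000, ¥8,000, ¥8,200, ¥12,600 (q = 5 of N = 7).
Individual gaps: 13600−6600 = 7000; 13600−7000 = 6600; 13600−8000 = 5600; 13600−8200 = 5400; 13600−12600 = 1000.
Aggregate gap = ¥25,600.

¥25,600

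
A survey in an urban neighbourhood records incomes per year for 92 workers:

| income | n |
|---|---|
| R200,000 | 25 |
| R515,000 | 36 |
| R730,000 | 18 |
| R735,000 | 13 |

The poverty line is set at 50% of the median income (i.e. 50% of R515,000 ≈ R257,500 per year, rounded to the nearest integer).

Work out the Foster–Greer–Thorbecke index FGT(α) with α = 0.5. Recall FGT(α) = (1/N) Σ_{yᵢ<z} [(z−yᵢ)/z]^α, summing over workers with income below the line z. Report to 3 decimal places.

Below z: 25×R200,000 (q = 25 of N = 92).
Shortfall ratios: (257500−200000)/257500 = 0.2233 (×25).
Raised to α = 0.5: 0.47255 (×25).
Sum = 11.813683; FGT(0.5) = 11.813683 / 92 = 0.128.

0.128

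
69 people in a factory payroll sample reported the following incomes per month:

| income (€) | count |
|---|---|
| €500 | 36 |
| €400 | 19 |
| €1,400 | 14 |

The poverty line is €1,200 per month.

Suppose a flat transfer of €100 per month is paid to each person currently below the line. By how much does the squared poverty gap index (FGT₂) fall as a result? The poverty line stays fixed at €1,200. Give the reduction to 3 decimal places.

0.076

Before: below the line — 19×€400, 36×€500; squared poverty gap index (FGT₂) = 0.29992.
After the €100 transfer: below the line — 19×€500, 36×€600; squared poverty gap index (FGT₂) = 0.22413.
Reduction = 0.29992 − 0.22413 = 0.076.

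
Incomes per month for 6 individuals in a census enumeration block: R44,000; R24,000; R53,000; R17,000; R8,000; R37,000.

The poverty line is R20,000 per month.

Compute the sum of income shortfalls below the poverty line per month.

Incomes under z: R8,000, R17,000 (q = 2 of N = 6).
Individual gaps: 20000−8000 = 12000; 20000−17000 = 3000.
Aggregate gap = R15,000.

R15,000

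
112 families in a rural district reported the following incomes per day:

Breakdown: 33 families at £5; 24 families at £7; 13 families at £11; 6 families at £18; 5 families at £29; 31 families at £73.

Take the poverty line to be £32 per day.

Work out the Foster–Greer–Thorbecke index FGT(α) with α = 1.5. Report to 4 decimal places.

Incomes under z: 33×£5, 24×£7, 13×£11, 6×£18, 5×£29 (q = 81 of N = 112).
Shortfall ratios: (32−5)/32 = 0.8438 (×33); (32−7)/32 = 0.7812 (×24); (32−11)/32 = 0.6562 (×13); (32−18)/32 = 0.4375 (×6); (32−29)/32 = 0.0938 (×5).
Raised to α = 1.5: 0.77503 (×33); 0.69053 (×24); 0.53162 (×13); 0.28938 (×6); 0.02870 (×5).
Sum = 50.939834; FGT(1.5) = 50.939834 / 112 = 0.4548.

0.4548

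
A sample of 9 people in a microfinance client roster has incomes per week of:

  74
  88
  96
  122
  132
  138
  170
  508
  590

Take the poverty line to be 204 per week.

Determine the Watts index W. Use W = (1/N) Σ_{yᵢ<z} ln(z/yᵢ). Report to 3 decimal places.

Poor units: 74, 88, 96, 122, 132, 138, 170 (q = 7 of N = 9).
Log shortfalls: ln(204/74) = 1.0141; ln(204/88) = 0.8408; ln(204/96) = 0.7538; ln(204/122) = 0.5141; ln(204/132) = 0.4353; ln(204/138) = 0.3909; ln(204/170) = 0.1823.
W = 4.131215 / 9 = 0.459.

0.459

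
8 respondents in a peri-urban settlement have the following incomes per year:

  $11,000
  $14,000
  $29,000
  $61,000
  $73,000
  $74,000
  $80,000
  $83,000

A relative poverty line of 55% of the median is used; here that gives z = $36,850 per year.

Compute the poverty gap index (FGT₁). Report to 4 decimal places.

Below the line: $11,000, $14,000, $29,000 (q = 3 of N = 8).
Shortfall ratios: (36850−11000)/36850 = 0.7015; (36850−14000)/36850 = 0.6201; (36850−29000)/36850 = 0.2130.
Σ = 1.534600. Dividing by the full population N = 8 gives P₁ = 0.1918.

0.1918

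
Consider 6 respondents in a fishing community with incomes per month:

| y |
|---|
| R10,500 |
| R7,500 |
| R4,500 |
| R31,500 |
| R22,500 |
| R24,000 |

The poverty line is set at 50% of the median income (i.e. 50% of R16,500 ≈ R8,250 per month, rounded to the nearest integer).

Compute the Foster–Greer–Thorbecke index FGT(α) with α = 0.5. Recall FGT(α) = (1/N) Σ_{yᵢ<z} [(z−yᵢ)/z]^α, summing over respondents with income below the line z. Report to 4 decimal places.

0.1626

Incomes under z: R4,500, R7,500 (q = 2 of N = 6).
Relative gaps: (8250−4500)/8250 = 0.4545; (8250−7500)/8250 = 0.0909.
Raised to α = 0.5: 0.67420; 0.30151.
Sum = 0.975711; FGT(0.5) = 0.975711 / 6 = 0.1626.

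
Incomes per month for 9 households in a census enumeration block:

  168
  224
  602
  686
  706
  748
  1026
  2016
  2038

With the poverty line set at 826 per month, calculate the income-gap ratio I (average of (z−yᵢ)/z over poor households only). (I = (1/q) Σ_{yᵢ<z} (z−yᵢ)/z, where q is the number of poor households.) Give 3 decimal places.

Incomes under z: 168, 224, 602, 686, 706, 748 (q = 6 of N = 9).
Shortfall ratios (z−y)/z: 0.7966, 0.7288, 0.2712, 0.1695, 0.1453, 0.0944; sum = 2.205811.
I averages over the q = 6 poor units only: 2.205811 / 6 = 0.368.

0.368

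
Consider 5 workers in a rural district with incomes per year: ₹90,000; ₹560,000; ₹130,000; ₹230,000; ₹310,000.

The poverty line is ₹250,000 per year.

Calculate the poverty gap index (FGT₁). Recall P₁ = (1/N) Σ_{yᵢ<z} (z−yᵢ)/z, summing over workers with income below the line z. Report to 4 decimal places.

0.2400

Incomes under z: ₹90,000, ₹130,000, ₹230,000 (q = 3 of N = 5).
Relative gaps: (250000−90000)/250000 = 0.6400; (250000−130000)/250000 = 0.4800; (250000−230000)/250000 = 0.0800.
Σ = 1.200000. Dividing by the full population N = 5 gives P₁ = 0.2400.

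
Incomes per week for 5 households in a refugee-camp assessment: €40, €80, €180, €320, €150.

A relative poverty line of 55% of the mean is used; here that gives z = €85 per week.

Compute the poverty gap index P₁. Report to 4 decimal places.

Below z: €40, €80 (q = 2 of N = 5).
Relative gaps: (85−40)/85 = 0.5294; (85−80)/85 = 0.0588.
Sum of shortfalls = 0.588235; P₁ averages over all N: 0.588235 / 5 = 0.1176.

0.1176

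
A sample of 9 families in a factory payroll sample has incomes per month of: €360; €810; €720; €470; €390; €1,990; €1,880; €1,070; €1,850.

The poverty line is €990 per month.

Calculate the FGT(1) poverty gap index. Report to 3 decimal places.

0.247

Below z: €360, €390, €470, €720, €810 (q = 5 of N = 9).
Relative gaps: (990−360)/990 = 0.6364; (990−390)/990 = 0.6061; (990−470)/990 = 0.5253; (990−720)/990 = 0.2727; (990−810)/990 = 0.1818.
Sum of shortfalls = 2.222222; P₁ averages over all N: 2.222222 / 9 = 0.247.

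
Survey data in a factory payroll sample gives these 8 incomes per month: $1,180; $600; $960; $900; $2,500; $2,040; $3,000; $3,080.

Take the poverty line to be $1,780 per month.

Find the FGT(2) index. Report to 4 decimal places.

0.1262

Incomes under z: $600, $900, $960, $1,180 (q = 4 of N = 8).
Shortfall ratios: (1780−600)/1780 = 0.6629; (1780−900)/1780 = 0.4944; (1780−960)/1780 = 0.4607; (1780−1180)/1780 = 0.3371.
Squared: 0.4395; 0.2444; 0.2122; 0.1136.
Sum = 1.009721; P₂ = 1.009721 / 8 = 0.1262.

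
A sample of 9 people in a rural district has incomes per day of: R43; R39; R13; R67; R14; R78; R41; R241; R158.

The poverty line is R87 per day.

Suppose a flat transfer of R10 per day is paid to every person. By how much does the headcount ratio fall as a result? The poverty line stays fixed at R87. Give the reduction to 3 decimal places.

0.111

Before: below the line — R13, R14, R39, R41, R43, R67, R78; headcount ratio = 0.77778.
After the R10 transfer: below the line — R23, R24, R49, R51, R53, R77; headcount ratio = 0.66667.
Reduction = 0.77778 − 0.66667 = 0.111.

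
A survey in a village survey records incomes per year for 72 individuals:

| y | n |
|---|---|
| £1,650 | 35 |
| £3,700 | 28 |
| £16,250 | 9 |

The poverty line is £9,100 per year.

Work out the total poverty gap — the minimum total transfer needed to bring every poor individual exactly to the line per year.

£411,950

Below z: 35×£1,650, 28×£3,700 (q = 63 of N = 72).
Individual gaps: 35×(9100−1650) = 260750; 28×(9100−3700) = 151200.
Aggregate gap = £411,950.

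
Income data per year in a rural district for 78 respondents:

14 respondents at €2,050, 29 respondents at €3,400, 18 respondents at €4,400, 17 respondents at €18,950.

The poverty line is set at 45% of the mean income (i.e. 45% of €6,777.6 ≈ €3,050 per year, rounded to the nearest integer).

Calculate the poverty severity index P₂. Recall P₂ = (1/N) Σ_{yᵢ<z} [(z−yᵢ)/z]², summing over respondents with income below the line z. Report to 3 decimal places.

Below the line: 14×€2,050 (q = 14 of N = 78).
Relative gaps: (3050−2050)/3050 = 0.3279 (×14).
Squared: 0.1075 (×14).
Sum = 1.504972; P₂ = 1.504972 / 78 = 0.019.

0.019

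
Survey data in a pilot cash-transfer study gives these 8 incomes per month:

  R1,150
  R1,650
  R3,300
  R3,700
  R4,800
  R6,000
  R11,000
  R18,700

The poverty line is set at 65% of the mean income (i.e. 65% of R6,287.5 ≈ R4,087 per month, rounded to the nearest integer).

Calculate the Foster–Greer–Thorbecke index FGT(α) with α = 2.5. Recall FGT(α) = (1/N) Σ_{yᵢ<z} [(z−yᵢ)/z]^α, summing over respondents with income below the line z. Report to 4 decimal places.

0.0914

Incomes under z: R1,150, R1,650, R3,300, R3,700 (q = 4 of N = 8).
Shortfall ratios: (4087−1150)/4087 = 0.7186; (4087−1650)/4087 = 0.5963; (4087−3300)/4087 = 0.1926; (4087−3700)/4087 = 0.0947.
Raised to α = 2.5: 0.43777; 0.27455; 0.01627; 0.00276.
Sum = 0.731356; FGT(2.5) = 0.731356 / 8 = 0.0914.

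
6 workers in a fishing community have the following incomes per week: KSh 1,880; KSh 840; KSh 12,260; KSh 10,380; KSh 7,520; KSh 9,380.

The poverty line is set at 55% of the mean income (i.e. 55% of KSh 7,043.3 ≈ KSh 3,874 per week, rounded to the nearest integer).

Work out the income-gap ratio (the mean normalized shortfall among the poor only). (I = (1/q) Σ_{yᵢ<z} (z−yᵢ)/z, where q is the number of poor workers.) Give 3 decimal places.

Poor units: KSh 840, KSh 1,880 (q = 2 of N = 6).
Shortfall ratios (z−y)/z: 0.7832, 0.5147; sum = 1.297883.
The income-gap ratio divides by q (the poor only): 1.297883 / 2 = 0.649.

0.649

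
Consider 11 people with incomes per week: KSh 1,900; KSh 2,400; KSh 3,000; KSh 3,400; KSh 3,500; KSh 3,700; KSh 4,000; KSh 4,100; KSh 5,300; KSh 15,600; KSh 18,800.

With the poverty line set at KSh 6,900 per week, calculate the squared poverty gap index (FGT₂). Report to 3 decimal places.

0.216

Incomes under z: KSh 1,900, KSh 2,400, KSh 3,000, KSh 3,400, KSh 3,500, KSh 3,700, KSh 4,000, KSh 4,100, KSh 5,300 (q = 9 of N = 11).
Gap ratios (z−y)/z: (6900−1900)/6900 = 0.7246; (6900−2400)/6900 = 0.6522; (6900−3000)/6900 = 0.5652; (6900−3400)/6900 = 0.5072; (6900−3500)/6900 = 0.4928; (6900−3700)/6900 = 0.4638; (6900−4000)/6900 = 0.4203; (6900−4100)/6900 = 0.4058; (6900−5300)/6900 = 0.2319.
Squared: 0.5251; 0.4253; 0.3195; 0.2573; 0.2428; 0.2151; 0.1766; 0.1647; 0.0538.
Sum = 2.380172; P₂ = 2.380172 / 11 = 0.216.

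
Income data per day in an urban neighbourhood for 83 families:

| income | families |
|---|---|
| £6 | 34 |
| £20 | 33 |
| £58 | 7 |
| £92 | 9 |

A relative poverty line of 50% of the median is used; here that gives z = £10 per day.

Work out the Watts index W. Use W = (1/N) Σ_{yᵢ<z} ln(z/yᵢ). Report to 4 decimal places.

0.2093

Below z: 34×£6 (q = 34 of N = 83).
ln(z/y) terms: ln(10/6) = 0.5108 (×34).
W = 17.368071 / 83 = 0.2093.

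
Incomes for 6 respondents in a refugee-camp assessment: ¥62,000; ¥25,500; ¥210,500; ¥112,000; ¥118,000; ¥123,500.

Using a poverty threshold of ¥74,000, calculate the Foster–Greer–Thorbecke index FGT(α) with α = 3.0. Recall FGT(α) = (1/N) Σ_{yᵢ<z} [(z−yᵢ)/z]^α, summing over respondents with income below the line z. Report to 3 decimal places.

Below the line: ¥25,500, ¥62,000 (q = 2 of N = 6).
Normalized shortfalls: (74000−25500)/74000 = 0.6554; (74000−62000)/74000 = 0.1622.
Raised to α = 3.0: 0.28153; 0.00426.
Sum = 0.285798; FGT(3.0) = 0.285798 / 6 = 0.048.

0.048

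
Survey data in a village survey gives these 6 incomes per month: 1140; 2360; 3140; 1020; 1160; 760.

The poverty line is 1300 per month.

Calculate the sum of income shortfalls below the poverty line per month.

Below the line: 760, 1020, 1140, 1160 (q = 4 of N = 6).
Individual gaps: 1300−760 = 540; 1300−1020 = 280; 1300−1140 = 160; 1300−1160 = 140.
Aggregate gap = 1120.

1120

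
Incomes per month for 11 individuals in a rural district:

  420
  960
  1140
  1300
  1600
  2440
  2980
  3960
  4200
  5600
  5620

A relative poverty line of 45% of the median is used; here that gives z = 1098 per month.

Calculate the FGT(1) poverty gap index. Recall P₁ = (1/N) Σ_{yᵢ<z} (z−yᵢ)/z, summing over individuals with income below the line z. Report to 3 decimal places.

0.068

Incomes under z: 420, 960 (q = 2 of N = 11).
Normalized shortfalls: (1098−420)/1098 = 0.6175; (1098−960)/1098 = 0.1257.
Σ = 0.743169. Dividing by the full population N = 11 gives P₁ = 0.068.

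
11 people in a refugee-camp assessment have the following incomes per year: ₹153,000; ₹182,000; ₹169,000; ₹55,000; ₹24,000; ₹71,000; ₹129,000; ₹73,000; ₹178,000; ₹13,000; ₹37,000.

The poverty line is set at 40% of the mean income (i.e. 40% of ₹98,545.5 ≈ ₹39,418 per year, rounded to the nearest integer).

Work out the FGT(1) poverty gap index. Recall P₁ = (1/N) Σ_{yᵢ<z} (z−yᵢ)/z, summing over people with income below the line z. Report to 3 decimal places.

0.102

Poor units: ₹13,000, ₹24,000, ₹37,000 (q = 3 of N = 11).
Normalized shortfalls: (39418−13000)/39418 = 0.6702; (39418−24000)/39418 = 0.3911; (39418−37000)/39418 = 0.0613.
Σ = 1.122685. Dividing by the full population N = 11 gives P₁ = 0.102.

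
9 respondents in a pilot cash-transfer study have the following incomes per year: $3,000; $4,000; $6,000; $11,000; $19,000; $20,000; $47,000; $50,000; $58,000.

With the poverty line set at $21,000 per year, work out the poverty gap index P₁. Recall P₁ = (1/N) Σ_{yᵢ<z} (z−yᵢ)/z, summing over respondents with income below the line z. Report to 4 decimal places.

Incomes under z: $3,000, $4,000, $6,000, $11,000, $19,000, $20,000 (q = 6 of N = 9).
Relative gaps: (21000−3000)/21000 = 0.8571; (21000−4000)/21000 = 0.8095; (21000−6000)/21000 = 0.7143; (21000−11000)/21000 = 0.4762; (21000−19000)/21000 = 0.0952; (21000−20000)/21000 = 0.0476.
Sum of shortfalls = 3.000000; P₁ averages over all N: 3.000000 / 9 = 0.3333.

0.3333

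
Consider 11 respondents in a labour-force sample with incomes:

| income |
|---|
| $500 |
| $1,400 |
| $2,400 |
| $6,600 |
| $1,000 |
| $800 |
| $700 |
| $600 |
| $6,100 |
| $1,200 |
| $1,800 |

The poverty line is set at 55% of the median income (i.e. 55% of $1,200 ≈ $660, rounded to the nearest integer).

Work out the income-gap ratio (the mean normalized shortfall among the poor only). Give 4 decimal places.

0.1667

Poor units: $500, $600 (q = 2 of N = 11).
Relative gaps: 0.2424, 0.0909; sum = 0.333333.
The income-gap ratio divides by q (the poor only): 0.333333 / 2 = 0.1667.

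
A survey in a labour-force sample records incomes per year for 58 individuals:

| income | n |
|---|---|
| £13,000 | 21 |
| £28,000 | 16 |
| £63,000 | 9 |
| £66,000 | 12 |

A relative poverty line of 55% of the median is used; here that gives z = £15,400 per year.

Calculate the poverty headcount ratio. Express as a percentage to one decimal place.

36.2%

21 of the 58 individuals have income below £15,400.
H = 21/58 = 36.2%.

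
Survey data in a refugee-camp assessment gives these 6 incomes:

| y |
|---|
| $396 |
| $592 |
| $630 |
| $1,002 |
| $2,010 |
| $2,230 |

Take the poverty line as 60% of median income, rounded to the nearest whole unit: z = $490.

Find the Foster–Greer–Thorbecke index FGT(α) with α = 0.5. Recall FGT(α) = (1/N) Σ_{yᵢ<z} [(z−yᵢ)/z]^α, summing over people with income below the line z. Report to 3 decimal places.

Below the line: $396 (q = 1 of N = 6).
Gap ratios (z−y)/z: (490−396)/490 = 0.1918.
Raised to α = 0.5: 0.43799.
Sum = 0.437992; FGT(0.5) = 0.437992 / 6 = 0.073.

0.073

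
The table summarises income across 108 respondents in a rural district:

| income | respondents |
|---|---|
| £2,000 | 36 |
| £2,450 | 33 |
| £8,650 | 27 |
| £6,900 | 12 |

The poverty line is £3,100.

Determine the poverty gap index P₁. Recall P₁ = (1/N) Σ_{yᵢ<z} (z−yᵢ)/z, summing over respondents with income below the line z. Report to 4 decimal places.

Incomes under z: 36×£2,000, 33×£2,450 (q = 69 of N = 108).
Shortfall ratios: (3100−2000)/3100 = 0.3548 (×36); (3100−2450)/3100 = 0.2097 (×33).
Sum of shortfalls = 19.693548; P₁ averages over all N: 19.693548 / 108 = 0.1823.

0.1823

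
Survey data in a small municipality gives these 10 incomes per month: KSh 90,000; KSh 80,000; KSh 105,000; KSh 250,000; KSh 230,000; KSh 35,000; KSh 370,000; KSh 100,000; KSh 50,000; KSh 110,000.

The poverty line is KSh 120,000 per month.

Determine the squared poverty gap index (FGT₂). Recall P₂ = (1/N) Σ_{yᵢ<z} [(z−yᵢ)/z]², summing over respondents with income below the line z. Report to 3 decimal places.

Below z: KSh 35,000, KSh 50,000, KSh 80,000, KSh 90,000, KSh 100,000, KSh 105,000, KSh 110,000 (q = 7 of N = 10).
Normalized shortfalls: (120000−35000)/120000 = 0.7083; (120000−50000)/120000 = 0.5833; (120000−80000)/120000 = 0.3333; (120000−90000)/120000 = 0.2500; (120000−100000)/120000 = 0.1667; (120000−105000)/120000 = 0.1250; (120000−110000)/120000 = 0.0833.
Squared: 0.5017; 0.3403; 0.1111; 0.0625; 0.0278; 0.0156; 0.0069.
Sum = 1.065972; P₂ = 1.065972 / 10 = 0.107.

0.107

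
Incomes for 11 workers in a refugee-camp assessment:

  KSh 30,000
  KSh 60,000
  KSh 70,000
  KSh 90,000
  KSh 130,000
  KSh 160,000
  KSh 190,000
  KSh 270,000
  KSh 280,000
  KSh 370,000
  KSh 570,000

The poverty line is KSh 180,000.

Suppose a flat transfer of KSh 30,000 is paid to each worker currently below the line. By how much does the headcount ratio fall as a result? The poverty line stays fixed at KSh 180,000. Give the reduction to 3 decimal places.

Before: below the line — KSh 30,000, KSh 60,000, KSh 70,000, KSh 90,000, KSh 130,000, KSh 160,000; headcount ratio = 0.54545.
After the KSh 30,000 transfer: below the line — KSh 60,000, KSh 90,000, KSh 100,000, KSh 120,000, KSh 160,000; headcount ratio = 0.45455.
Reduction = 0.54545 − 0.45455 = 0.091.

0.091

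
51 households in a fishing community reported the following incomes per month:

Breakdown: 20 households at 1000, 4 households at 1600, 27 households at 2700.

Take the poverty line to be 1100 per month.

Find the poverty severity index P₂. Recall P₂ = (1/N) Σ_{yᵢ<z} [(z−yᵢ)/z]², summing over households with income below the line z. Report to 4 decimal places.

0.0032

Poor units: 20×1000 (q = 20 of N = 51).
Shortfall ratios: (1100−1000)/1100 = 0.0909 (×20).
Squared: 0.0083 (×20).
Sum = 0.165289; P₂ = 0.165289 / 51 = 0.0032.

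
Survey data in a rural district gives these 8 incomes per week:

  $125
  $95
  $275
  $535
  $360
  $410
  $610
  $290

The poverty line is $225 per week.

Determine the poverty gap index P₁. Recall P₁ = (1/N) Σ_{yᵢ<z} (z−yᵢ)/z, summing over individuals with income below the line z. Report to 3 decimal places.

0.128

Below z: $95, $125 (q = 2 of N = 8).
Normalized shortfalls: (225−95)/225 = 0.5778; (225−125)/225 = 0.4444.
Σ = 1.022222. Dividing by the full population N = 8 gives P₁ = 0.128.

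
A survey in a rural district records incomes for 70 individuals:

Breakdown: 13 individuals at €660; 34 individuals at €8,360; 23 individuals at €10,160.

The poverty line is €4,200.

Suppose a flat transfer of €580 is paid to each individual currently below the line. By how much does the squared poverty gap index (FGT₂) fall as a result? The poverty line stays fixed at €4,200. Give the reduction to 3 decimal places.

Before: below the line — 13×€660; squared poverty gap index (FGT₂) = 0.13193.
After the €580 transfer: below the line — 13×€1,240; squared poverty gap index (FGT₂) = 0.09224.
Reduction = 0.13193 − 0.09224 = 0.040.

0.040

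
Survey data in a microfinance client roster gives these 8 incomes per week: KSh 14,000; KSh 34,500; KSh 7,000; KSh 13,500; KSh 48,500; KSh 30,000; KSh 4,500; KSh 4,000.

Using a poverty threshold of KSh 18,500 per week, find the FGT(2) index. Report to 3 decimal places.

Below z: KSh 4,000, KSh 4,500, KSh 7,000, KSh 13,500, KSh 14,000 (q = 5 of N = 8).
Gap ratios (z−y)/z: (18500−4000)/18500 = 0.7838; (18500−4500)/18500 = 0.7568; (18500−7000)/18500 = 0.6216; (18500−13500)/18500 = 0.2703; (18500−14000)/18500 = 0.2432.
Squared: 0.6143; 0.5727; 0.3864; 0.0730; 0.0592.
Sum = 1.705625; P₂ = 1.705625 / 8 = 0.213.

0.213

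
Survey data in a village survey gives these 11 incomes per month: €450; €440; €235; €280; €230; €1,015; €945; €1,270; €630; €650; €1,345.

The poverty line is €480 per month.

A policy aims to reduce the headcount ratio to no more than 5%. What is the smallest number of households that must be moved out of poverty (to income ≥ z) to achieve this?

5 of the 11 households are poor, so H = 5/11 = 0.455.
A headcount ratio of at most 5% allows at most ⌊0.05 × 11⌋ = 0 poor households.
So at least 5 − 0 = 5 must be lifted.

5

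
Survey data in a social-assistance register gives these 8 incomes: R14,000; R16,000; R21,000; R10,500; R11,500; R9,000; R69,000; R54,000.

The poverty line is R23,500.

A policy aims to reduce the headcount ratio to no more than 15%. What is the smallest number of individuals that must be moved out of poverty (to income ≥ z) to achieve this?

5

6 of the 8 individuals are poor, so H = 6/8 = 0.750.
A headcount ratio of at most 15% allows at most ⌊0.15 × 8⌋ = 1 poor individuals.
So at least 6 − 1 = 5 must be lifted.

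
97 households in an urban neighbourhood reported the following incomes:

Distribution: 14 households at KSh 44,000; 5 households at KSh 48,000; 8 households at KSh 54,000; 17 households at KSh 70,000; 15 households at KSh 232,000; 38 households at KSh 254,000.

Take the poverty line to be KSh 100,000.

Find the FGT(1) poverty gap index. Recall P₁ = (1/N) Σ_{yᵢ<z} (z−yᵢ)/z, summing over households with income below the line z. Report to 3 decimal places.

0.198

Poor units: 14×KSh 44,000, 5×KSh 48,000, 8×KSh 54,000, 17×KSh 70,000 (q = 44 of N = 97).
Shortfall ratios: (100000−44000)/100000 = 0.5600 (×14); (100000−48000)/100000 = 0.5200 (×5); (100000−54000)/100000 = 0.4600 (×8); (100000−70000)/100000 = 0.3000 (×17).
Σ = 19.220000. Dividing by the full population N = 97 gives P₁ = 0.198.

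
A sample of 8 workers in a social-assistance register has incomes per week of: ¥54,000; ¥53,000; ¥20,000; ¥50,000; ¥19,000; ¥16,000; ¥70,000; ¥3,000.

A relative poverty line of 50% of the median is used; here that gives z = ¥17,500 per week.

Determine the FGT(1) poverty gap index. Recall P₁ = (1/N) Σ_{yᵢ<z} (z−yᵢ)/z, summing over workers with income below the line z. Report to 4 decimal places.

0.1143

Below the line: ¥3,000, ¥16,000 (q = 2 of N = 8).
Relative gaps: (17500−3000)/17500 = 0.8286; (17500−16000)/17500 = 0.0857.
Σ = 0.914286. Dividing by the full population N = 8 gives P₁ = 0.1143.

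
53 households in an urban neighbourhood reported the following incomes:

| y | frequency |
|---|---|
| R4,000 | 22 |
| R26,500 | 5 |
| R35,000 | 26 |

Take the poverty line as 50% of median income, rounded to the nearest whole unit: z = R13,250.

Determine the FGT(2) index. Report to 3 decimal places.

Incomes under z: 22×R4,000 (q = 22 of N = 53).
Normalized shortfalls: (13250−4000)/13250 = 0.6981 (×22).
Squared: 0.4874 (×22).
Sum = 10.721965; P₂ = 10.721965 / 53 = 0.202.

0.202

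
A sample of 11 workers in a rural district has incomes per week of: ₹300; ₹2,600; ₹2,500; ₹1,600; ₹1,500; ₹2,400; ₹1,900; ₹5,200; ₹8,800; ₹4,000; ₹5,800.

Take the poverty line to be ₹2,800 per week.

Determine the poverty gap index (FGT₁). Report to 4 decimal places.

Poor units: ₹300, ₹1,500, ₹1,600, ₹1,900, ₹2,400, ₹2,500, ₹2,600 (q = 7 of N = 11).
Gap ratios (z−y)/z: (2800−300)/2800 = 0.8929; (2800−1500)/2800 = 0.4643; (2800−1600)/2800 = 0.4286; (2800−1900)/2800 = 0.3214; (2800−2400)/2800 = 0.1429; (2800−2500)/2800 = 0.1071; (2800−2600)/2800 = 0.0714.
Sum of shortfalls = 2.428571; P₁ averages over all N: 2.428571 / 11 = 0.2208.

0.2208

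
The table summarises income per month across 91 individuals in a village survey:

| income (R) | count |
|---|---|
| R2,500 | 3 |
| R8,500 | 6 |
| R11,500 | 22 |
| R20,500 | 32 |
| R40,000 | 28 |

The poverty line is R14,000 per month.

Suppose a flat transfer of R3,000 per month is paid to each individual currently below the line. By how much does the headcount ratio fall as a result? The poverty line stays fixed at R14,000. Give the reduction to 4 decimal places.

Before: below the line — 3×R2,500, 6×R8,500, 22×R11,500; headcount ratio = 0.340659.
After the R3,000 transfer: below the line — 3×R5,500, 6×R11,500; headcount ratio = 0.098901.
Reduction = 0.340659 − 0.098901 = 0.2418.

0.2418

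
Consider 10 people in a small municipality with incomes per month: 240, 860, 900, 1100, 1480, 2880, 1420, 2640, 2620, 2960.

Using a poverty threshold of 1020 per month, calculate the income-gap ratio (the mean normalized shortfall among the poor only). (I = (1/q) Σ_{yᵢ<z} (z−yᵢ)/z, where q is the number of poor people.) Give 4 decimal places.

Poor units: 240, 860, 900 (q = 3 of N = 10).
Relative gaps: 0.7647, 0.1569, 0.1176; sum = 1.039216.
The income-gap ratio divides by q (the poor only): 1.039216 / 3 = 0.3464.

0.3464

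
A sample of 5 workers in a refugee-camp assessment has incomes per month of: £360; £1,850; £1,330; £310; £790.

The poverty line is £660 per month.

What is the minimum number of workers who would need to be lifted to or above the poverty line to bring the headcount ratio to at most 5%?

2 of the 5 workers are poor, so H = 2/5 = 0.400.
A headcount ratio of at most 5% allows at most ⌊0.05 × 5⌋ = 0 poor workers.
So at least 2 − 0 = 2 must be lifted.

2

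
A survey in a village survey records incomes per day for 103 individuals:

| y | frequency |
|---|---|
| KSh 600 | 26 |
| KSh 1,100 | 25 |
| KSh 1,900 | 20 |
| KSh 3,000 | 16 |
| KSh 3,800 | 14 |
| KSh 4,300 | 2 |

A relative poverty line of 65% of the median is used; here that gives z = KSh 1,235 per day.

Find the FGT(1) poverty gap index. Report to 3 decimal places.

0.156

Below the line: 26×KSh 600, 25×KSh 1,100 (q = 51 of N = 103).
Relative gaps: (1235−600)/1235 = 0.5142 (×26); (1235−1100)/1235 = 0.1093 (×25).
Sum of shortfalls = 16.101215; P₁ averages over all N: 16.101215 / 103 = 0.156.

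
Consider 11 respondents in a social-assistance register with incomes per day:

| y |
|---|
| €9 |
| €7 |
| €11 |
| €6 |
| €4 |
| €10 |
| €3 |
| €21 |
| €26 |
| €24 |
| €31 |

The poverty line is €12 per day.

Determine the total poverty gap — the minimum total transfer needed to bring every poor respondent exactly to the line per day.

Below z: €3, €4, €6, €7, €9, €10, €11 (q = 7 of N = 11).
Individual gaps: 12−3 = 9; 12−4 = 8; 12−6 = 6; 12−7 = 5; 12−9 = 3; 12−10 = 2; 12−11 = 1.
Aggregate gap = €34.

€34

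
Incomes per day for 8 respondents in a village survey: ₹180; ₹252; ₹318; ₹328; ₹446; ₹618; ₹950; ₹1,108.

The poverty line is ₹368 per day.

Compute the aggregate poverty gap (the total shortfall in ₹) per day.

₹394

Incomes under z: ₹180, ₹252, ₹318, ₹328 (q = 4 of N = 8).
Individual gaps: 368−180 = 188; 368−252 = 116; 368−318 = 50; 368−328 = 40.
Aggregate gap = ₹394.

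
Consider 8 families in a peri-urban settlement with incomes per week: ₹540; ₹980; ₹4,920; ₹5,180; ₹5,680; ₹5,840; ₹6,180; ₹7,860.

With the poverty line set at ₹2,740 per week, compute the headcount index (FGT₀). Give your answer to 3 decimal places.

0.250

2 of the 8 families have income below ₹2,740.
H = 2/8 = 0.250.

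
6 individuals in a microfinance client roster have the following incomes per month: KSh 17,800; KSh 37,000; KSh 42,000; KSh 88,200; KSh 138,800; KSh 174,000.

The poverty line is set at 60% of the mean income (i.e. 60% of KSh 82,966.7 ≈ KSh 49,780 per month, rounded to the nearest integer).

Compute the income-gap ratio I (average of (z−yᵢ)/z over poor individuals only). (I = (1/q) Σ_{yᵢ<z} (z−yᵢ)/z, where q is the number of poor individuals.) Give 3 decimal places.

0.352

Below the line: KSh 17,800, KSh 37,000, KSh 42,000 (q = 3 of N = 6).
Relative gaps: 0.6424, 0.2567, 0.1563; sum = 1.055444.
The income-gap ratio divides by q (the poor only): 1.055444 / 3 = 0.352.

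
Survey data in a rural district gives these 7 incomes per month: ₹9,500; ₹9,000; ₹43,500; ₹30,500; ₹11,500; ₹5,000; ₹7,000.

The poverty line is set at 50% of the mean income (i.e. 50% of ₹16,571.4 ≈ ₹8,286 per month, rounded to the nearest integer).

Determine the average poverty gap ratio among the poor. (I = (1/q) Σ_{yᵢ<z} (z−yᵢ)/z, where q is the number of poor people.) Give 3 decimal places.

Incomes under z: ₹5,000, ₹7,000 (q = 2 of N = 7).
Shortfall ratios (z−y)/z: 0.3966, 0.1552; sum = 0.551774.
The income-gap ratio divides by q (the poor only): 0.551774 / 2 = 0.276.

0.276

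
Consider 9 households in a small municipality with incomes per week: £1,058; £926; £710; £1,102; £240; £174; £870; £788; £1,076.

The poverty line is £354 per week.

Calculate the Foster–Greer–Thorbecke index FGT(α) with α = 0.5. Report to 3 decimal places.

Below the line: £174, £240 (q = 2 of N = 9).
Relative gaps: (354−174)/354 = 0.5085; (354−240)/354 = 0.3220.
Raised to α = 0.5: 0.71307; 0.56748.
Sum = 1.280554; FGT(0.5) = 1.280554 / 9 = 0.142.

0.142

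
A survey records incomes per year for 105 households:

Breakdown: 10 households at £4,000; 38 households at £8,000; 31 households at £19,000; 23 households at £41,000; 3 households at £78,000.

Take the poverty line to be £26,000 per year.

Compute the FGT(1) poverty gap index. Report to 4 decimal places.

Below the line: 10×£4,000, 38×£8,000, 31×£19,000 (q = 79 of N = 105).
Relative gaps: (26000−4000)/26000 = 0.8462 (×10); (26000−8000)/26000 = 0.6923 (×38); (26000−19000)/26000 = 0.2692 (×31).
Sum of shortfalls = 43.115385; P₁ averages over all N: 43.115385 / 105 = 0.4106.

0.4106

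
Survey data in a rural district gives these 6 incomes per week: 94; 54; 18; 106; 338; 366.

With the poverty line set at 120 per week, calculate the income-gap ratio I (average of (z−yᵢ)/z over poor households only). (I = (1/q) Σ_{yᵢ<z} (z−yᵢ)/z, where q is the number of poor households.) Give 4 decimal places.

0.4333

Below the line: 18, 54, 94, 106 (q = 4 of N = 6).
Relative gaps: 0.8500, 0.5500, 0.2167, 0.1167; sum = 1.733333.
The income-gap ratio divides by q (the poor only): 1.733333 / 4 = 0.4333.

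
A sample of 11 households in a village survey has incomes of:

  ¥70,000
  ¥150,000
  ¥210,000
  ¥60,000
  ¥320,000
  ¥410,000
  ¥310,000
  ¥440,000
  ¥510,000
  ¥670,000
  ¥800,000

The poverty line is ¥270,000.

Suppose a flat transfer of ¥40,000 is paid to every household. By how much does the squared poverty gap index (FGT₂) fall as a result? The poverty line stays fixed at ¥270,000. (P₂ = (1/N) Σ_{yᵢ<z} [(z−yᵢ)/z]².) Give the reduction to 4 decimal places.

0.0509

Before: below the line — ¥60,000, ¥70,000, ¥150,000, ¥210,000; squared poverty gap index (FGT₂) = 0.127323.
After the ¥40,000 transfer: below the line — ¥100,000, ¥110,000, ¥190,000, ¥250,000; squared poverty gap index (FGT₂) = 0.076443.
Reduction = 0.127323 − 0.076443 = 0.0509.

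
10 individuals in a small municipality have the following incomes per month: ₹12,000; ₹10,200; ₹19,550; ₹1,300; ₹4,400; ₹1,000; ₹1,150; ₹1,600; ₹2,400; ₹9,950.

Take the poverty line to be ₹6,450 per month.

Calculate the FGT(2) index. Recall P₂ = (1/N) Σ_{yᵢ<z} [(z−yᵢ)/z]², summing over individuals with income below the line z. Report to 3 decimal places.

0.309

Poor units: ₹1,000, ₹1,150, ₹1,300, ₹1,600, ₹2,400, ₹4,400 (q = 6 of N = 10).
Gap ratios (z−y)/z: (6450−1000)/6450 = 0.8450; (6450−1150)/6450 = 0.8217; (6450−1300)/6450 = 0.7984; (6450−1600)/6450 = 0.7519; (6450−2400)/6450 = 0.6279; (6450−4400)/6450 = 0.3178.
Squared: 0.7140; 0.6752; 0.6375; 0.5654; 0.3943; 0.1010.
Sum = 3.087375; P₂ = 3.087375 / 10 = 0.309.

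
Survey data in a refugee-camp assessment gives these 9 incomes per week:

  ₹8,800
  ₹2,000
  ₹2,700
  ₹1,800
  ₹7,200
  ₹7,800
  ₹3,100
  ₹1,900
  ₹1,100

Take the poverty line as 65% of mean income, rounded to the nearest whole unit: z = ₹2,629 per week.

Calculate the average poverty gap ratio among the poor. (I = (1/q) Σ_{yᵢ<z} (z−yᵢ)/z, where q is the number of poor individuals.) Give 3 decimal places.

0.353

Incomes under z: ₹1,100, ₹1,800, ₹1,900, ₹2,000 (q = 4 of N = 9).
Relative gaps: 0.5816, 0.3153, 0.2773, 0.2393; sum = 1.413465.
The income-gap ratio divides by q (the poor only): 1.413465 / 4 = 0.353.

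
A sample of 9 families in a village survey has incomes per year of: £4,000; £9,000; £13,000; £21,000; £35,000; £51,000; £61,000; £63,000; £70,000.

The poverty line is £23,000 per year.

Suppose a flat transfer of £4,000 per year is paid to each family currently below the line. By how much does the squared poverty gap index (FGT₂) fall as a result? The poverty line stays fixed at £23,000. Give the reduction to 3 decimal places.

0.063

Before: below the line — £4,000, £9,000, £13,000, £21,000; squared poverty gap index (FGT₂) = 0.13884.
After the £4,000 transfer: below the line — £8,000, £13,000, £17,000; squared poverty gap index (FGT₂) = 0.07582.
Reduction = 0.13884 − 0.07582 = 0.063.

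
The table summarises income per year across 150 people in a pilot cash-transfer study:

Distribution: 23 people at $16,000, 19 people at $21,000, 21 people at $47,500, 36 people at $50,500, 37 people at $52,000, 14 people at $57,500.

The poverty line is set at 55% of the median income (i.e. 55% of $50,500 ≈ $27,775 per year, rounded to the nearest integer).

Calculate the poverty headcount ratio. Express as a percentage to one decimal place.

28.0%

42 of the 150 people have income below $27,775.
H = 42/150 = 28.0%.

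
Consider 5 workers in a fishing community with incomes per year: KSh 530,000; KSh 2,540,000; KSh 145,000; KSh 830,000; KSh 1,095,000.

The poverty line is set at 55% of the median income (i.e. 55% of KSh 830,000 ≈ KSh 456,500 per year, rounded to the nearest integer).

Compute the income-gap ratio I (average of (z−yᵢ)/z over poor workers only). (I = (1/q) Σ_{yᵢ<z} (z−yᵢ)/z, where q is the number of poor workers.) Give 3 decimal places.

0.682

Below the line: KSh 145,000 (q = 1 of N = 5).
Shortfall ratios (z−y)/z: 0.6824; sum = 0.682366.
I averages over the q = 1 poor units only: 0.682366 / 1 = 0.682.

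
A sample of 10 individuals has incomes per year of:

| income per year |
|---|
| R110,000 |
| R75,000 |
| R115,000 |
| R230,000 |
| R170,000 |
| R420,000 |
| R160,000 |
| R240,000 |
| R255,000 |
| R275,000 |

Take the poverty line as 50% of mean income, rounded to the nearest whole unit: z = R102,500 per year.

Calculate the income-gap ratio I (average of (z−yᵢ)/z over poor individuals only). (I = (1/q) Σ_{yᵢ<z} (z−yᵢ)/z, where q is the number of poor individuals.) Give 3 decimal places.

0.268

Below the line: R75,000 (q = 1 of N = 10).
Relative gaps: 0.2683; sum = 0.268293.
I averages over the q = 1 poor units only: 0.268293 / 1 = 0.268.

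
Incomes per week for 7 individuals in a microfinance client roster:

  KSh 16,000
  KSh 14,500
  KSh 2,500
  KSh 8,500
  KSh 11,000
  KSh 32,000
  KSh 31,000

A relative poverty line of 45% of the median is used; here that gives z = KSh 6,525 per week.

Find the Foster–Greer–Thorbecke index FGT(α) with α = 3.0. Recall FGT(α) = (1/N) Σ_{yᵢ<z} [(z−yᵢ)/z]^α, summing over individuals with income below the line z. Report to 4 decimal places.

Incomes under z: KSh 2,500 (q = 1 of N = 7).
Gap ratios (z−y)/z: (6525−2500)/6525 = 0.6169.
Raised to α = 3.0: 0.23472.
Sum = 0.234723; FGT(3.0) = 0.234723 / 7 = 0.0335.

0.0335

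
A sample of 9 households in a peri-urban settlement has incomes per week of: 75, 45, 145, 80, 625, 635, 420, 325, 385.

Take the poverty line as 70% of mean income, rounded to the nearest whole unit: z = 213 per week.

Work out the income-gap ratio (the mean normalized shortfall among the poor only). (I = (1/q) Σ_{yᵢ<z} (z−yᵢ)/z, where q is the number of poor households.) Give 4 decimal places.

0.5951

Incomes under z: 45, 75, 80, 145 (q = 4 of N = 9).
Relative gaps: 0.7887, 0.6479, 0.6244, 0.3192; sum = 2.380282.
The income-gap ratio divides by q (the poor only): 2.380282 / 4 = 0.5951.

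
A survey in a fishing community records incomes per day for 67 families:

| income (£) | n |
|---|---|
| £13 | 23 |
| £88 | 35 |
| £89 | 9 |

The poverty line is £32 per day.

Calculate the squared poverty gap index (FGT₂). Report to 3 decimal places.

Below the line: 23×£13 (q = 23 of N = 67).
Gap ratios (z−y)/z: (32−13)/32 = 0.5938 (×23).
Squared: 0.3525 (×23).
Sum = 8.108398; P₂ = 8.108398 / 67 = 0.121.

0.121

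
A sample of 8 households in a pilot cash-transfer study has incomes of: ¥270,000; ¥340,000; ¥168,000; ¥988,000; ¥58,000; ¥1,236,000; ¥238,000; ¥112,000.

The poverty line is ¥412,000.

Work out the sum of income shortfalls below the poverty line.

Incomes under z: ¥58,000, ¥112,000, ¥168,000, ¥238,000, ¥270,000, ¥340,000 (q = 6 of N = 8).
Individual gaps: 412000−58000 = 354000; 412000−112000 = 300000; 412000−168000 = 244000; 412000−238000 = 174000; 412000−270000 = 142000; 412000−340000 = 72000.
Aggregate gap = ¥1,286,000.

¥1,286,000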